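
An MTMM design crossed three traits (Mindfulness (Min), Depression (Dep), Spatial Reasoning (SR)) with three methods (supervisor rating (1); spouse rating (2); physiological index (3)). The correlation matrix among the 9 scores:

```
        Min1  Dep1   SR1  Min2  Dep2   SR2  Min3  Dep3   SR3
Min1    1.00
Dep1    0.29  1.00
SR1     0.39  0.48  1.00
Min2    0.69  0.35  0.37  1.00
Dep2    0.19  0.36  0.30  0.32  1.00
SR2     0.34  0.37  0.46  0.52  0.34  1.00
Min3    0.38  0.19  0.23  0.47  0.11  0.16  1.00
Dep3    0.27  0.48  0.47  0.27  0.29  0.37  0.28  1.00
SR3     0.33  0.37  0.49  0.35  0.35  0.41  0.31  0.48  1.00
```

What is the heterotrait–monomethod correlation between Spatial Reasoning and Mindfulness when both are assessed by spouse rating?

0.52

Different traits, same method: r(SR2, Min2) = 0.52.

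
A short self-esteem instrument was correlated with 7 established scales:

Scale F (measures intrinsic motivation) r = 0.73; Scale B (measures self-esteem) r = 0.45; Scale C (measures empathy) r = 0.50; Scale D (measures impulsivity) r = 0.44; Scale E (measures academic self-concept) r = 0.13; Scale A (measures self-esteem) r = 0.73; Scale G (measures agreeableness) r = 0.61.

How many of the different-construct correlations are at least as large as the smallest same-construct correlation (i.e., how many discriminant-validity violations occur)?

3

Convergent (same construct = self-esteem): Scale B, Scale A.
Smallest convergent = 0.45. Discriminant values: 0.73, 0.50, 0.44, 0.13, 0.61; count ≥ 0.45 → 3.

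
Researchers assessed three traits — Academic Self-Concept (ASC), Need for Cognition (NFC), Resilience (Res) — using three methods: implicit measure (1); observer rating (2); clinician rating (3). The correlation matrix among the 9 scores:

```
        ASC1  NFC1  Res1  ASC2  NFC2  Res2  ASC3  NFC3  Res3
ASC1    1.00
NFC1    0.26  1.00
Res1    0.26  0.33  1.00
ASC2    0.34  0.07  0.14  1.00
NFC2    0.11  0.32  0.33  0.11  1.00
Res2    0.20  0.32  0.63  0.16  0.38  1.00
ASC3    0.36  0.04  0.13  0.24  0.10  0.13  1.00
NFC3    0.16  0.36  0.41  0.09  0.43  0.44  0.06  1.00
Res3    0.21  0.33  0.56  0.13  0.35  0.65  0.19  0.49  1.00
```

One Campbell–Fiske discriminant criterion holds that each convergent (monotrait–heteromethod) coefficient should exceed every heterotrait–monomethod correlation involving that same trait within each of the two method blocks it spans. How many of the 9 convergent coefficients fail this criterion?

3

Each convergent coefficient versus the relevant comparison correlations:
ASC (methods 1·2): 0.34 vs {0.26, 0.11, 0.26, 0.16} → pass.
ASC (methods 1·3): 0.36 vs {0.26, 0.06, 0.26, 0.19} → pass.
ASC (methods 2·3): 0.24 vs {0.11, 0.06, 0.16, 0.19} → pass.
NFC (methods 1·2): 0.32 vs {0.26, 0.11, 0.33, 0.38} → fail.
NFC (methods 1·3): 0.36 vs {0.26, 0.06, 0.33, 0.49} → fail.
NFC (methods 2·3): 0.43 vs {0.11, 0.06, 0.38, 0.49} → fail.
Res (methods 1·2): 0.63 vs {0.26, 0.16, 0.33, 0.38} → pass.
Res (methods 1·3): 0.56 vs {0.26, 0.19, 0.33, 0.49} → pass.
Res (methods 2·3): 0.65 vs {0.16, 0.19, 0.38, 0.49} → pass.
3 of 9 fail.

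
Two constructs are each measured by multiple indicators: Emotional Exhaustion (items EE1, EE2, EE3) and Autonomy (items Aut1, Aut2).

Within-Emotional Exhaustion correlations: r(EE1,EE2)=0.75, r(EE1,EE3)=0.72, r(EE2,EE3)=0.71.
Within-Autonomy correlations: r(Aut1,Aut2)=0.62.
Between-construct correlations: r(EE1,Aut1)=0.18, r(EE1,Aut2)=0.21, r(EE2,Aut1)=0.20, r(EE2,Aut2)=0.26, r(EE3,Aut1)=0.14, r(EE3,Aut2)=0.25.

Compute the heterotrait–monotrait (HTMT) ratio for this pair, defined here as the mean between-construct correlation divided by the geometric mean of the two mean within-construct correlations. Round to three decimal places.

0.308

Between-construct mean = 1.24/6 = 0.2067.
Mean within-EE = 2.18/3 = 0.7267; mean within-Aut = 0.62/1 = 0.6200.
Geometric mean = √(0.7267 × 0.6200) = 0.6712.
HTMT = 0.2067 / 0.6712 = 0.308.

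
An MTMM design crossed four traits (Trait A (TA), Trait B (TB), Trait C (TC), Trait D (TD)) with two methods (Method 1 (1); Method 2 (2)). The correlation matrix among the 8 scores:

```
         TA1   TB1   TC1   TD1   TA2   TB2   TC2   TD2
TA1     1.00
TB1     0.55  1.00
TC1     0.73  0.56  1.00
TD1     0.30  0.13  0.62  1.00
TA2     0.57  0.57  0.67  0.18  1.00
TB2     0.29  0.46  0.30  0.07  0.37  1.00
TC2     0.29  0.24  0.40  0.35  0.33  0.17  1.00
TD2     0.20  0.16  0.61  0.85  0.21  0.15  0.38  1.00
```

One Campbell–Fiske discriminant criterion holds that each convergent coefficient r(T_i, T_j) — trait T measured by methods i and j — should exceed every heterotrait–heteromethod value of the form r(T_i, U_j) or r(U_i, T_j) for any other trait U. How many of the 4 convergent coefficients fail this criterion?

3

Convergent coefficients and their comparison sets:
TA (methods 1·2): 0.57 vs {0.29, 0.57, 0.29, 0.67, 0.20, 0.18} → fail.
TB (methods 1·2): 0.46 vs {0.57, 0.29, 0.24, 0.30, 0.16, 0.07} → fail.
TC (methods 1·2): 0.40 vs {0.67, 0.29, 0.30, 0.24, 0.61, 0.35} → fail.
TD (methods 1·2): 0.85 vs {0.18, 0.20, 0.07, 0.16, 0.35, 0.61} → pass.
3 of 4 fail.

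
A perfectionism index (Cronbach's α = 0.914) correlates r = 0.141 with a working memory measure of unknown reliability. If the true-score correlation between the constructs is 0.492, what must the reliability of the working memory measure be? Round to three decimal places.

0.090

r_true = r_obs / √(r_xx · r_yy) ⇒ 0.492 = 0.141 / √(0.914 · r_yy).
√(0.914 · r_yy) = 0.141 / 0.492 = 0.2866; 0.914 · r_yy = 0.0821; r_yy = 0.0821 / 0.914 ≈ 0.090.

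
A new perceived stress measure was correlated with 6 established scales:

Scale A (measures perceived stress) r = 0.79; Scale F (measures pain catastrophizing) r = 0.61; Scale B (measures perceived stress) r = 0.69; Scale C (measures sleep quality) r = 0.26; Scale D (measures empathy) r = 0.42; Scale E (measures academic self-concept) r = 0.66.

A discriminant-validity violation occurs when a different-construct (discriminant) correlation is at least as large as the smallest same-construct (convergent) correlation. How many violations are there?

0

Convergent (same construct = perceived stress): Scale A, Scale B.
Smallest convergent = 0.69. Discriminant values: 0.61, 0.26, 0.42, 0.66; count ≥ 0.69 → 0.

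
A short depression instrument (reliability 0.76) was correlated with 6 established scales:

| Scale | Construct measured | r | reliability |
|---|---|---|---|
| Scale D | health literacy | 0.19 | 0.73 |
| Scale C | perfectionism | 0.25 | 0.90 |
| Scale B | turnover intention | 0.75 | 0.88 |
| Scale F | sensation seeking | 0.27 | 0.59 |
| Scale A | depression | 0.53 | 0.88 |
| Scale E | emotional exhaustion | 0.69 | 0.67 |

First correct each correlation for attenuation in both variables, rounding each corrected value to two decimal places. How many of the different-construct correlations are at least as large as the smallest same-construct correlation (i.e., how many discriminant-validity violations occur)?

2

Disattenuated r (r / √(r_scale · r_new)):
  Scale D (disc): 0.19 / √(0.73·0.76) = 0.26
  Scale C (disc): 0.25 / √(0.90·0.76) = 0.30
  Scale B (disc): 0.75 / √(0.88·0.76) = 0.92
  Scale F (disc): 0.27 / √(0.59·0.76) = 0.40
  Scale A (conv): 0.53 / √(0.88·0.76) = 0.65
  Scale E (disc): 0.69 / √(0.67·0.76) = 0.97
Smallest convergent = 0.65. Discriminant values: 0.26, 0.30, 0.92, 0.40, 0.97; count ≥ 0.65 → 2.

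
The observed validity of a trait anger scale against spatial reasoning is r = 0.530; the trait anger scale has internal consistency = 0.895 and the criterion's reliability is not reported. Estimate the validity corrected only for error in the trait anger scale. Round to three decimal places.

Single correction: r_c = r_obs / √r_xx = 0.530 / √0.895 = 0.530 / 0.9460 ≈ 0.560.

0.560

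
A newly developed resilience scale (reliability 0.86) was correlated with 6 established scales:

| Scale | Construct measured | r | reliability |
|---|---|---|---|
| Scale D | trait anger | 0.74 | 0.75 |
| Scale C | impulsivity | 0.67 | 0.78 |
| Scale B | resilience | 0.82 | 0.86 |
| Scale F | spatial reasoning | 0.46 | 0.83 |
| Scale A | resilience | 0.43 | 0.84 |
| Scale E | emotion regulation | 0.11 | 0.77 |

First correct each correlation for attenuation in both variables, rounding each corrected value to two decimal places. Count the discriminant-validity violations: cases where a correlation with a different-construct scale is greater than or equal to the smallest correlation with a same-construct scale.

Disattenuated r (r / √(r_scale · r_new)):
  Scale D (disc): 0.74 / √(0.75·0.86) = 0.92
  Scale C (disc): 0.67 / √(0.78·0.86) = 0.82
  Scale B (conv): 0.82 / √(0.86·0.86) = 0.95
  Scale F (disc): 0.46 / √(0.83·0.86) = 0.54
  Scale A (conv): 0.43 / √(0.84·0.86) = 0.51
  Scale E (disc): 0.11 / √(0.77·0.86) = 0.14
Smallest convergent = 0.51. Discriminant values: 0.92, 0.82, 0.54, 0.14; count ≥ 0.51 → 3.

3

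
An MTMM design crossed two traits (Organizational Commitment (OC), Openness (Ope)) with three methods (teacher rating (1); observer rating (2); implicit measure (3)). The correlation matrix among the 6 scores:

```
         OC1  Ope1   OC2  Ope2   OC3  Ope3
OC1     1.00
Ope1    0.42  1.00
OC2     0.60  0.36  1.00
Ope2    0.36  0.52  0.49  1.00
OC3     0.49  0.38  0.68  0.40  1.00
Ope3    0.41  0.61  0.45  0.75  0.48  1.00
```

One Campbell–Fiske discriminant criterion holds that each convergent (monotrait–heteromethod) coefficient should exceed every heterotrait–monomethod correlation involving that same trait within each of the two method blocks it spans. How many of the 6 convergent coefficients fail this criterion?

0

Checking each validity diagonal entry against its comparison values:
OC (methods 1·2): 0.60 vs {0.42, 0.49} → pass.
OC (methods 1·3): 0.49 vs {0.42, 0.48} → pass.
OC (methods 2·3): 0.68 vs {0.49, 0.48} → pass.
Ope (methods 1·2): 0.52 vs {0.42, 0.49} → pass.
Ope (methods 1·3): 0.61 vs {0.42, 0.48} → pass.
Ope (methods 2·3): 0.75 vs {0.49, 0.48} → pass.
0 of 6 fail.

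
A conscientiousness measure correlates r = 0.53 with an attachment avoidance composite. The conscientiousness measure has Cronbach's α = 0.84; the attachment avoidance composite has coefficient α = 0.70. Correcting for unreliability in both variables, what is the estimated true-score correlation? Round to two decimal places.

0.69

r_true = r_obs / √(r_xx · r_yy) = 0.53 / √(0.84 × 0.70) = 0.53 / √0.5880 = 0.53 / 0.7668 ≈ 0.69.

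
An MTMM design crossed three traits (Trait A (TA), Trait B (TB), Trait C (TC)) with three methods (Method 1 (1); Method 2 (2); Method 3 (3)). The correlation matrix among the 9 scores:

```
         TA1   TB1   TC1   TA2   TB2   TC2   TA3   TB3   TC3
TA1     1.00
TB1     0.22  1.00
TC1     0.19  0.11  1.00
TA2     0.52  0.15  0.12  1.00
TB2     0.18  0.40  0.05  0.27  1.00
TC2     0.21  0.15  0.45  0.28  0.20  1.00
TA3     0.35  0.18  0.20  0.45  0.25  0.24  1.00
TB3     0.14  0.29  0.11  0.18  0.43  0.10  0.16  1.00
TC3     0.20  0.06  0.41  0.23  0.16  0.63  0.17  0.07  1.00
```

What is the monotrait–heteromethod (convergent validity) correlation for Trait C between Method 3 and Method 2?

Same trait (TC), different methods: r(TC3, TC2) = 0.63.

0.63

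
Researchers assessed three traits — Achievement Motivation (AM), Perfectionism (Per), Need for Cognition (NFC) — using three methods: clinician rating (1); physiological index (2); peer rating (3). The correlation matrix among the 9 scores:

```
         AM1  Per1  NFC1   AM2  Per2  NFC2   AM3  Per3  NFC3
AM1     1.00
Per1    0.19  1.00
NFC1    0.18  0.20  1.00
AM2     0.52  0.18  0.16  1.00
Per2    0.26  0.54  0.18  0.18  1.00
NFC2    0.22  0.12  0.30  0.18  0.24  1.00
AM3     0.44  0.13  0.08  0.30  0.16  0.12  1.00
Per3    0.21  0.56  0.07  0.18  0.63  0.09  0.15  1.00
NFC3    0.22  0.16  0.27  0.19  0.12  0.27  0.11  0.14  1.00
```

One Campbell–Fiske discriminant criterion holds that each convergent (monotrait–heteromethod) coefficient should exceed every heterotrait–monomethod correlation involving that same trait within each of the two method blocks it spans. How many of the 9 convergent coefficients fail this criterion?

0

Convergent coefficients and their comparison sets:
AM (methods 1·2): 0.52 vs {0.19, 0.18, 0.18, 0.18} → pass.
AM (methods 1·3): 0.44 vs {0.19, 0.15, 0.18, 0.11} → pass.
AM (methods 2·3): 0.30 vs {0.18, 0.15, 0.18, 0.11} → pass.
Per (methods 1·2): 0.54 vs {0.19, 0.18, 0.20, 0.24} → pass.
Per (methods 1·3): 0.56 vs {0.19, 0.15, 0.20, 0.14} → pass.
Per (methods 2·3): 0.63 vs {0.18, 0.15, 0.24, 0.14} → pass.
NFC (methods 1·2): 0.30 vs {0.18, 0.18, 0.20, 0.24} → pass.
NFC (methods 1·3): 0.27 vs {0.18, 0.11, 0.20, 0.14} → pass.
NFC (methods 2·3): 0.27 vs {0.18, 0.11, 0.24, 0.14} → pass.
0 of 9 fail.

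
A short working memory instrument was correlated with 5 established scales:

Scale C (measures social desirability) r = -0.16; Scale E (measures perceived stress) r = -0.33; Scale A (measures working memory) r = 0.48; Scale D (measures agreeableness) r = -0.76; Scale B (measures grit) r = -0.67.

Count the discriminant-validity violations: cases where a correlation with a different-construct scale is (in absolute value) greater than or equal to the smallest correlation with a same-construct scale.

Convergent (same construct = working memory): Scale A.
Smallest convergent = 0.48. Discriminant |r|: 0.16, 0.33, 0.76, 0.67; count ≥ 0.48 → 2.

2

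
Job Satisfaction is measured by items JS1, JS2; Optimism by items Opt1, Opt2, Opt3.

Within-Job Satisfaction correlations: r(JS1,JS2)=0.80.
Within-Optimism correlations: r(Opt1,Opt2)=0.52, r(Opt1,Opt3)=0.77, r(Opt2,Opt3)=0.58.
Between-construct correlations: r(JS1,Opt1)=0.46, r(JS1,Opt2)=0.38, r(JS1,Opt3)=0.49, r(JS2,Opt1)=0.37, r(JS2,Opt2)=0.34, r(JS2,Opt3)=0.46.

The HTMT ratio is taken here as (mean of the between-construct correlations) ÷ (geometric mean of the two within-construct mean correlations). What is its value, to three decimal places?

0.590

Mean between = 2.50/6 = 0.4167.
Mean within-JS = 0.80/1 = 0.8000; mean within-Opt = 1.87/3 = 0.6233.
Geometric mean = √(0.8000 × 0.6233) = 0.7061.
HTMT = 0.4167 / 0.7061 = 0.590.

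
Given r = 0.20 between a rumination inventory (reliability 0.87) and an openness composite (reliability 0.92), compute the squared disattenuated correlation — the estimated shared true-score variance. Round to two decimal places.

0.05

Disattenuated r = 0.20 / √(0.87 × 0.92) = 0.20 / 0.8947 = 0.2235.
Shared true-score variance = 0.2235² = 0.0500 ≈ 0.05.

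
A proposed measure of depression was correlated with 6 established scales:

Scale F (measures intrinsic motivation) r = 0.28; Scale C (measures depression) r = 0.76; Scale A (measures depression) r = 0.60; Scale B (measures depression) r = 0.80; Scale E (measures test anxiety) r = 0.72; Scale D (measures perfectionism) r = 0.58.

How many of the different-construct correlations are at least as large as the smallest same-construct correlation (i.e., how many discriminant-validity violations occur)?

Convergent (same construct = depression): Scale C, Scale A, Scale B.
Smallest convergent = 0.60. Discriminant values: 0.28, 0.72, 0.58; count ≥ 0.60 → 1.

1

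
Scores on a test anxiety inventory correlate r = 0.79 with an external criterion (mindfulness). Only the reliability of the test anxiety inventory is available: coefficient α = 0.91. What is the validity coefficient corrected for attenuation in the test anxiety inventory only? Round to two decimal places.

Single correction: r_c = r_obs / √r_xx = 0.79 / √0.91 = 0.79 / 0.9539 ≈ 0.83.

0.83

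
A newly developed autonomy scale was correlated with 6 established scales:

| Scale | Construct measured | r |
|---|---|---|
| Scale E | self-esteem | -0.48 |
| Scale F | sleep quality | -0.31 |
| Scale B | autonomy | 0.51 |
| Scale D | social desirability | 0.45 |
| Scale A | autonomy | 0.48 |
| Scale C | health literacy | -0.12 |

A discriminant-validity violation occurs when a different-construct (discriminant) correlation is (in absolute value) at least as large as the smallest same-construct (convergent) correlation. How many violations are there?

1

Convergent (same construct = autonomy): Scale B, Scale A.
Smallest convergent = 0.48. Discriminant |r|: 0.48, 0.31, 0.45, 0.12; count ≥ 0.48 → 1.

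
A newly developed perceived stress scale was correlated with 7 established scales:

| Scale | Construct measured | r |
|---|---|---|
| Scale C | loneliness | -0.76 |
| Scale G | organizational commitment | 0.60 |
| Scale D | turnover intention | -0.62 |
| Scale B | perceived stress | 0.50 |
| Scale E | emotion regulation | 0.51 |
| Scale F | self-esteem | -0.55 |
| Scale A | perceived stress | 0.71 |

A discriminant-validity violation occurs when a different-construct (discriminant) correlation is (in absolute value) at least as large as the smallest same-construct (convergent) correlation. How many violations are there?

Convergent (same construct = perceived stress): Scale B, Scale A.
Smallest convergent = 0.50. Discriminant |r|: 0.76, 0.60, 0.62, 0.51, 0.55; count ≥ 0.50 → 5.

5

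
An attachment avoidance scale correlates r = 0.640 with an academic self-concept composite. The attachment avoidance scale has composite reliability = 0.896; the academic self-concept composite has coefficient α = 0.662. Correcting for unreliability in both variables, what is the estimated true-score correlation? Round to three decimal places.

r_true = r_obs / √(r_xx · r_yy) = 0.640 / √(0.896 × 0.662) = 0.640 / √0.593152 = 0.640 / 0.7702 ≈ 0.831.

0.831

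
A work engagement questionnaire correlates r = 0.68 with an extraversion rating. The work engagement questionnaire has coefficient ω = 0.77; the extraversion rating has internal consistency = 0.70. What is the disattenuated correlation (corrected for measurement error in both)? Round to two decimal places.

0.93

r_true = r_obs / √(r_xx · r_yy) = 0.68 / √(0.77 × 0.70) = 0.68 / √0.5390 = 0.68 / 0.7342 ≈ 0.93.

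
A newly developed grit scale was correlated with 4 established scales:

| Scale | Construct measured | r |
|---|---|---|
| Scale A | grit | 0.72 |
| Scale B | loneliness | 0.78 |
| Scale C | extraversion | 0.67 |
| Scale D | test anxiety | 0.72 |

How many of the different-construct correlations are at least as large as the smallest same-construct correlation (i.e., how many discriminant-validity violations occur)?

2

Convergent (same construct = grit): Scale A.
Smallest convergent = 0.72. Discriminant values: 0.78, 0.67, 0.72; count ≥ 0.72 → 2.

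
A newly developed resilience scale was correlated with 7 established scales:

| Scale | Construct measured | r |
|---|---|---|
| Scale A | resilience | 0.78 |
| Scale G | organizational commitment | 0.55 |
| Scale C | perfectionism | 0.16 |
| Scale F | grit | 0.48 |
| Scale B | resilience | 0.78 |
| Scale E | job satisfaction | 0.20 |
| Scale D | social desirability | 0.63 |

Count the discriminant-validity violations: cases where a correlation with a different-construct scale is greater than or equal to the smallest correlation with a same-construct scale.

0

Convergent (same construct = resilience): Scale A, Scale B.
Smallest convergent = 0.78. Discriminant values: 0.55, 0.16, 0.48, 0.20, 0.63; count ≥ 0.78 → 0.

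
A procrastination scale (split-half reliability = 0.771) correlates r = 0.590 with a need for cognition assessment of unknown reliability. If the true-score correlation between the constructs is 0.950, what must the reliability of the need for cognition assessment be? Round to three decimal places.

r_true = r_obs / √(r_xx · r_yy) ⇒ 0.950 = 0.590 / √(0.771 · r_yy).
√(0.771 · r_yy) = 0.590 / 0.950 = 0.6211; 0.771 · r_yy = 0.3858; r_yy = 0.3858 / 0.771 ≈ 0.500.

0.500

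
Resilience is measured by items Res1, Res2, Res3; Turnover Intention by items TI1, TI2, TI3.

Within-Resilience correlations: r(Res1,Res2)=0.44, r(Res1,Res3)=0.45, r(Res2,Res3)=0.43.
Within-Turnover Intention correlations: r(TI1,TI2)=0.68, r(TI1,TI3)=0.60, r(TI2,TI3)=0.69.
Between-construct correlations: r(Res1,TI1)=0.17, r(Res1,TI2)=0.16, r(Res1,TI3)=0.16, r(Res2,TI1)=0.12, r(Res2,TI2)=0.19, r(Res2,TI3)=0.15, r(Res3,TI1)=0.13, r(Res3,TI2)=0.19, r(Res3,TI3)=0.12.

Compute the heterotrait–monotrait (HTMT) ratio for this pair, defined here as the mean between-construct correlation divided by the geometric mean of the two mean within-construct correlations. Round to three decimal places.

Mean between = 1.39/9 = 0.1544.
Mean within-Res = 1.32/3 = 0.4400; mean within-TI = 1.97/3 = 0.6567.
Geometric mean = √(0.4400 × 0.6567) = 0.5375.
HTMT = 0.1544 / 0.5375 = 0.287.

0.287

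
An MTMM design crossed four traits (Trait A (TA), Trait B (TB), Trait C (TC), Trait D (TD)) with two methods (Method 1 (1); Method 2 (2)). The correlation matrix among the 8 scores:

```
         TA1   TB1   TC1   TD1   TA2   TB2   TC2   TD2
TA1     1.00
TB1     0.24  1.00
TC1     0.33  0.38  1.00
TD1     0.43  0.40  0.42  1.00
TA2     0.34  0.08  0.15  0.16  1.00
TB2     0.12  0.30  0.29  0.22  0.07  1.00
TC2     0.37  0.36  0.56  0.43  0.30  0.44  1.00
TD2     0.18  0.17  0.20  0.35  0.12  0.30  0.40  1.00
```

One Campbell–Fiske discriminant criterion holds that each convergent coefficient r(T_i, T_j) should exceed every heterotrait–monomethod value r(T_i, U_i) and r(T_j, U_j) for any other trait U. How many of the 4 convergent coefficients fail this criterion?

3

Each convergent coefficient versus the relevant comparison correlations:
TA (methods 1·2): 0.34 vs {0.24, 0.07, 0.33, 0.30, 0.43, 0.12} → fail.
TB (methods 1·2): 0.30 vs {0.24, 0.07, 0.38, 0.44, 0.40, 0.30} → fail.
TC (methods 1·2): 0.56 vs {0.33, 0.30, 0.38, 0.44, 0.42, 0.40} → pass.
TD (methods 1·2): 0.35 vs {0.43, 0.12, 0.40, 0.30, 0.42, 0.40} → fail.
3 of 4 fail.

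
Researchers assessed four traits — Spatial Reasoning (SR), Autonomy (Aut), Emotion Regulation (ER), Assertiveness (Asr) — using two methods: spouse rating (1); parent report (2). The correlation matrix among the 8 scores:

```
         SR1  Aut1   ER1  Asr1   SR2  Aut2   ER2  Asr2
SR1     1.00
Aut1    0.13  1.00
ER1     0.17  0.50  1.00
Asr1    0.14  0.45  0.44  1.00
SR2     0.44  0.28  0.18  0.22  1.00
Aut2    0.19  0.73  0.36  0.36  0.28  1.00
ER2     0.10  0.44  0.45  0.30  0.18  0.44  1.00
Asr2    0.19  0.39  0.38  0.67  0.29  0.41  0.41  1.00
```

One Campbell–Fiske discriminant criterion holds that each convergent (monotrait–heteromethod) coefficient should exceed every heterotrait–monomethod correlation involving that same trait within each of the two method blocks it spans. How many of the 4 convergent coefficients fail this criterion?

Checking each validity diagonal entry against its comparison values:
SR (methods 1·2): 0.44 vs {0.13, 0.28, 0.17, 0.18, 0.14, 0.29} → pass.
Aut (methods 1·2): 0.73 vs {0.13, 0.28, 0.50, 0.44, 0.45, 0.41} → pass.
ER (methods 1·2): 0.45 vs {0.17, 0.18, 0.50, 0.44, 0.44, 0.41} → fail.
Asr (methods 1·2): 0.67 vs {0.14, 0.29, 0.45, 0.41, 0.44, 0.41} → pass.
1 of 4 fail.

1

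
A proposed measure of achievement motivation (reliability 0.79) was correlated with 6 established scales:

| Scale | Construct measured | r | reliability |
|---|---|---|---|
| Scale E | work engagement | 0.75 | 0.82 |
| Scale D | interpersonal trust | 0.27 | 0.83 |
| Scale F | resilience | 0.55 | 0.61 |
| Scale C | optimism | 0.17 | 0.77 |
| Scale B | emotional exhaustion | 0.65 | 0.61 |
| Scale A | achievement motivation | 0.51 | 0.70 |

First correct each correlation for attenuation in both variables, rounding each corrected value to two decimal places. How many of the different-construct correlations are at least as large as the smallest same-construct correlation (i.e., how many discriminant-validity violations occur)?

3

Disattenuated r (r / √(r_scale · r_new)):
  Scale E (disc): 0.75 / √(0.82·0.79) = 0.93
  Scale D (disc): 0.27 / √(0.83·0.79) = 0.33
  Scale F (disc): 0.55 / √(0.61·0.79) = 0.79
  Scale C (disc): 0.17 / √(0.77·0.79) = 0.22
  Scale B (disc): 0.65 / √(0.61·0.79) = 0.94
  Scale A (conv): 0.51 / √(0.70·0.79) = 0.69
Smallest convergent = 0.69. Discriminant values: 0.93, 0.33, 0.79, 0.22, 0.94; count ≥ 0.69 → 3.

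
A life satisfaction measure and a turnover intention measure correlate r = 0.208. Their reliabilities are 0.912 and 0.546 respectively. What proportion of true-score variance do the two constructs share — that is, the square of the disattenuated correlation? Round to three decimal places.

Disattenuated r = 0.208 / √(0.912 × 0.546) = 0.208 / 0.7057 = 0.2947.
Shared true-score variance = 0.2947² = 0.0868 ≈ 0.087.

0.087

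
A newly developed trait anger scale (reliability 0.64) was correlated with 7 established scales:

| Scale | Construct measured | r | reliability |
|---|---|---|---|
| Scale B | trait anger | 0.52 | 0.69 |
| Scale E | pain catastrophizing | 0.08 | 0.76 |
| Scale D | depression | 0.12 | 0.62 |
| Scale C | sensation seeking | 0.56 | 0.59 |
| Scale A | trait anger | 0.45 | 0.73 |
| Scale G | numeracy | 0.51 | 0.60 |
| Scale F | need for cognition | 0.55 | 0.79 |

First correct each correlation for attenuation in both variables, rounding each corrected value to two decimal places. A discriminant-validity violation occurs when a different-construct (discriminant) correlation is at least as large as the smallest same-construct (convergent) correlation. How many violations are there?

Disattenuated r (r / √(r_scale · r_new)):
  Scale B (conv): 0.52 / √(0.69·0.64) = 0.78
  Scale E (disc): 0.08 / √(0.76·0.64) = 0.11
  Scale D (disc): 0.12 / √(0.62·0.64) = 0.19
  Scale C (disc): 0.56 / √(0.59·0.64) = 0.91
  Scale A (conv): 0.45 / √(0.73·0.64) = 0.66
  Scale G (disc): 0.51 / √(0.60·0.64) = 0.82
  Scale F (disc): 0.55 / √(0.79·0.64) = 0.77
Smallest convergent = 0.66. Discriminant values: 0.11, 0.19, 0.91, 0.82, 0.77; count ≥ 0.66 → 3.

3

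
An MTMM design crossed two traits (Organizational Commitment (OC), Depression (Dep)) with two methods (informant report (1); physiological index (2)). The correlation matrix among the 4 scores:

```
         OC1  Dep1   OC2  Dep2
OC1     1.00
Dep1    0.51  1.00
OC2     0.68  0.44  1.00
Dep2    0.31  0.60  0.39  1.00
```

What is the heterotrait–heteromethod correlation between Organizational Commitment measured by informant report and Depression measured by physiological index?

Different traits and methods: r(OC1, Dep2) = 0.31.

0.31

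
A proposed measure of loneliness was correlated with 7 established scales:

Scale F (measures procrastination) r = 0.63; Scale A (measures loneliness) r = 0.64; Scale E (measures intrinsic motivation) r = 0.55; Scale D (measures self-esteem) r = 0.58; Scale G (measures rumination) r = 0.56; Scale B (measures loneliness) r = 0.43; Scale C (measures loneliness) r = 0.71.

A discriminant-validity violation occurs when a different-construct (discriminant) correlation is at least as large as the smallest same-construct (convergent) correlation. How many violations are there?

Convergent (same construct = loneliness): Scale A, Scale B, Scale C.
Smallest convergent = 0.43. Discriminant values: 0.63, 0.55, 0.58, 0.56; count ≥ 0.43 → 4.

4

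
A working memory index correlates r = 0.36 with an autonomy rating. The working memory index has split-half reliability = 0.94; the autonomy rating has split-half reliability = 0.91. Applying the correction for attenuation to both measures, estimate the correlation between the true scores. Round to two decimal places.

0.39

r_true = r_obs / √(r_xx · r_yy) = 0.36 / √(0.94 × 0.91) = 0.36 / √0.8554 = 0.36 / 0.9249 ≈ 0.39.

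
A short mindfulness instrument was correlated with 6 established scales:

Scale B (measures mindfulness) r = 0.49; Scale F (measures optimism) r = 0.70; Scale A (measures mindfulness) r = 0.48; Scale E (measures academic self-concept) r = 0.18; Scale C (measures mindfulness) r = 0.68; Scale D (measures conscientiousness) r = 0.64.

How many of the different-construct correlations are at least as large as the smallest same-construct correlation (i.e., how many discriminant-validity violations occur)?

2

Convergent (same construct = mindfulness): Scale B, Scale A, Scale C.
Smallest convergent = 0.48. Discriminant values: 0.70, 0.18, 0.64; count ≥ 0.48 → 2.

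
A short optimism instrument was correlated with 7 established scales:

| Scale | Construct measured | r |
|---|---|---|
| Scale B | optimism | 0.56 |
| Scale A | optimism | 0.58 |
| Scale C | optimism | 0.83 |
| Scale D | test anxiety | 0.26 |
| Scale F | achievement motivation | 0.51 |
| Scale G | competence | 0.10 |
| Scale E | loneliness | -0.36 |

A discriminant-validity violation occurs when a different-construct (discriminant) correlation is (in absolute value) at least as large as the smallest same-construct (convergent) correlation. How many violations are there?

Convergent (same construct = optimism): Scale B, Scale A, Scale C.
Smallest convergent = 0.56. Discriminant |r|: 0.26, 0.51, 0.10, 0.36; count ≥ 0.56 → 0.

0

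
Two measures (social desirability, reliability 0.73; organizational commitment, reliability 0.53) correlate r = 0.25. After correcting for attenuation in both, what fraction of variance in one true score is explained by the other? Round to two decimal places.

0.16

Disattenuated r = 0.25 / √(0.73 × 0.53) = 0.25 / 0.6220 = 0.4019.
Shared true-score variance = 0.4019² = 0.1615 ≈ 0.16.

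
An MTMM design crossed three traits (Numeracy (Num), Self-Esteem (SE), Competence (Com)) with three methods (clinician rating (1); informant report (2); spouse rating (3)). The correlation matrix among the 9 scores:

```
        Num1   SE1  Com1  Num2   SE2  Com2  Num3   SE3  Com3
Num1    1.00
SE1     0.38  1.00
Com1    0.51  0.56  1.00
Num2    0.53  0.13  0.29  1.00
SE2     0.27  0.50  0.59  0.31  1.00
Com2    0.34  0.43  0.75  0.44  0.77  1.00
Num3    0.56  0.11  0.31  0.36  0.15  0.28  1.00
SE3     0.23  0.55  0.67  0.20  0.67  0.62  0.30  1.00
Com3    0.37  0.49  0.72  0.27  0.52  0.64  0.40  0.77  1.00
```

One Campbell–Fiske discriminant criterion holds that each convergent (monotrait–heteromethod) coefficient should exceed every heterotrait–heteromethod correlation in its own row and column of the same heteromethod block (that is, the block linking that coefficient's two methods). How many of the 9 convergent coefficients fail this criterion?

Convergent coefficients and their comparison sets:
Num (methods 1·2): 0.53 vs {0.27, 0.13, 0.34, 0.29} → pass.
Num (methods 1·3): 0.56 vs {0.23, 0.11, 0.37, 0.31} → pass.
Num (methods 2·3): 0.36 vs {0.20, 0.15, 0.27, 0.28} → pass.
SE (methods 1·2): 0.50 vs {0.13, 0.27, 0.43, 0.59} → fail.
SE (methods 1·3): 0.55 vs {0.11, 0.23, 0.49, 0.67} → fail.
SE (methods 2·3): 0.67 vs {0.15, 0.20, 0.52, 0.62} → pass.
Com (methods 1·2): 0.75 vs {0.29, 0.34, 0.59, 0.43} → pass.
Com (methods 1·3): 0.72 vs {0.31, 0.37, 0.67, 0.49} → pass.
Com (methods 2·3): 0.64 vs {0.28, 0.27, 0.62, 0.52} → pass.
2 of 9 fail.

2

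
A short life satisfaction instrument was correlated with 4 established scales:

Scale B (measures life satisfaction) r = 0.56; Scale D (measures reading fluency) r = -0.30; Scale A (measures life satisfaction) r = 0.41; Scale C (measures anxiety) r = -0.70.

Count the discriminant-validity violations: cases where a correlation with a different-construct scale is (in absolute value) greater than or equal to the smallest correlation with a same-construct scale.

1

Convergent (same construct = life satisfaction): Scale B, Scale A.
Smallest convergent = 0.41. Discriminant |r|: 0.30, 0.70; count ≥ 0.41 → 1.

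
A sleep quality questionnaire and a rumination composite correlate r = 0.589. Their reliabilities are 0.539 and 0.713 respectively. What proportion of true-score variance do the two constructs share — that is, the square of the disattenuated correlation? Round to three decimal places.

Disattenuated r = 0.589 / √(0.539 × 0.713) = 0.589 / 0.6199 = 0.9502.
Shared true-score variance = 0.9502² = 0.9029 ≈ 0.903.

0.903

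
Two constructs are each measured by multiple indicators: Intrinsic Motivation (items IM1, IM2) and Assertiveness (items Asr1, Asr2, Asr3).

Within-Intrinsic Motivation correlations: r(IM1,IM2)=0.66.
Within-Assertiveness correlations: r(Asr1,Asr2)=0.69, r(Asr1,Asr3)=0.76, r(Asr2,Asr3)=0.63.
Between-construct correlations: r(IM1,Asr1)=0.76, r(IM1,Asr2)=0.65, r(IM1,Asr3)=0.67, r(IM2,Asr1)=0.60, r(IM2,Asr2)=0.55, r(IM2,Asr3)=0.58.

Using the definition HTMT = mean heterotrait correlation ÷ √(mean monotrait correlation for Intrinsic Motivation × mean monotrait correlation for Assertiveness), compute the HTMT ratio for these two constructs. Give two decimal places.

Between-construct mean = 3.81/6 = 0.6350.
Mean within-IM = 0.66/1 = 0.6600; mean within-Asr = 2.08/3 = 0.6933.
Geometric mean = √(0.6600 × 0.6933) = 0.6764.
HTMT = 0.6350 / 0.6764 = 0.94.

0.94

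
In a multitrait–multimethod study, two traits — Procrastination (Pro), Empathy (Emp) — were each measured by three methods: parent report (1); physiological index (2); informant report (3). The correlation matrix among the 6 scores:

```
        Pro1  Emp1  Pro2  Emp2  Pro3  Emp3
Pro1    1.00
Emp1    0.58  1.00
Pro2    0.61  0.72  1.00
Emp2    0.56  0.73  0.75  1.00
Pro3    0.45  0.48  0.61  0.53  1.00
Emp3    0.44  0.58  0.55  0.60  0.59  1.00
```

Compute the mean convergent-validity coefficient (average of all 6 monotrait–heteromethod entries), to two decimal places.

Convergent values: 0.61, 0.45, 0.61, 0.73, 0.58, 0.60; mean = 3.58/6 = 0.60.

0.60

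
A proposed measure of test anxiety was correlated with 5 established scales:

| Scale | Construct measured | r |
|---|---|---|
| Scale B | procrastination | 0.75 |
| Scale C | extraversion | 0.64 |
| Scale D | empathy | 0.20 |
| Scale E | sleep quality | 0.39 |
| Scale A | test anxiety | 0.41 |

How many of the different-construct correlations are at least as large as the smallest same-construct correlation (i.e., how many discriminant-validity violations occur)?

Convergent (same construct = test anxiety): Scale A.
Smallest convergent = 0.41. Discriminant values: 0.75, 0.64, 0.20, 0.39; count ≥ 0.41 → 2.

2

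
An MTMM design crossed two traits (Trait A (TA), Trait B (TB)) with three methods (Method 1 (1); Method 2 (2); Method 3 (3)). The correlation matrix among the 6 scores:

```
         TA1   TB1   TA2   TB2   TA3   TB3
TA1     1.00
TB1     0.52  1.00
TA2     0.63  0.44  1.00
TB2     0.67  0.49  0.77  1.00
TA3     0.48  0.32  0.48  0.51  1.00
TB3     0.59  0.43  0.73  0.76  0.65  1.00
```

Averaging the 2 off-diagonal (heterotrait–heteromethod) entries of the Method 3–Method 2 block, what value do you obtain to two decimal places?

HTHM values (method 3 × method 2): 0.51, 0.73; mean = 1.24/2 = 0.62.

0.62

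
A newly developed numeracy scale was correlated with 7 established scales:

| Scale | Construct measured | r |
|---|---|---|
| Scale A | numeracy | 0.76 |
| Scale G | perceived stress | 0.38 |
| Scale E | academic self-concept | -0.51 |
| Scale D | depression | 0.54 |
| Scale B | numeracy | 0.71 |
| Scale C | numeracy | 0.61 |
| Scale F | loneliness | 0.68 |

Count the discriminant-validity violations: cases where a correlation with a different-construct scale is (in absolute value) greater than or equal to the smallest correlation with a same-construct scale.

Convergent (same construct = numeracy): Scale A, Scale B, Scale C.
Smallest convergent = 0.61. Discriminant |r|: 0.38, 0.51, 0.54, 0.68; count ≥ 0.61 → 1.

1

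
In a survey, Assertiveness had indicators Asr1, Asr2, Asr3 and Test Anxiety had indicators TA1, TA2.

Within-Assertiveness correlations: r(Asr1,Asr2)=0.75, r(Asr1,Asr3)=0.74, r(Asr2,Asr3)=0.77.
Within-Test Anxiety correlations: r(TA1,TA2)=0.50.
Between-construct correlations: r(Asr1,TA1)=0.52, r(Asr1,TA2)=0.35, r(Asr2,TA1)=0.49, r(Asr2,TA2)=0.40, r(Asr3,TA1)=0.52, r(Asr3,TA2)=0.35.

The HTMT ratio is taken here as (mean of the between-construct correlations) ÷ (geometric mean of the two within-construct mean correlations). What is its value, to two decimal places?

Mean between = 2.63/6 = 0.4383.
Mean within-Asr = 2.26/3 = 0.7533; mean within-TA = 0.50/1 = 0.5000.
Geometric mean = √(0.7533 × 0.5000) = 0.6137.
HTMT = 0.4383 / 0.6137 = 0.71.

0.71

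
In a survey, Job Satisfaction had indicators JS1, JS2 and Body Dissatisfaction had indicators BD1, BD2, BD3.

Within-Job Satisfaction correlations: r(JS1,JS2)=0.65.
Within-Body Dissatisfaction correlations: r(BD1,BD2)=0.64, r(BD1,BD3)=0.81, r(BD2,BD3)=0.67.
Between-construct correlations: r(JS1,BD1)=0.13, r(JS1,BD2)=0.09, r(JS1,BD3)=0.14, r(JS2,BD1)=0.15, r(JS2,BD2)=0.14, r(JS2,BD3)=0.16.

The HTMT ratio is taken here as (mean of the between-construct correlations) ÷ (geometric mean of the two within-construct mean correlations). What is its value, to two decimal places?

0.20

Between-construct mean = 0.81/6 = 0.1350.
Mean within-JS = 0.65/1 = 0.6500; mean within-BD = 2.12/3 = 0.7067.
Geometric mean = √(0.6500 × 0.7067) = 0.6778.
HTMT = 0.1350 / 0.6778 = 0.20.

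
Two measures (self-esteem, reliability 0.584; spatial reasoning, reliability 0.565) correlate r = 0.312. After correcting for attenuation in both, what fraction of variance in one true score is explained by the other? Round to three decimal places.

Disattenuated r = 0.312 / √(0.584 × 0.565) = 0.312 / 0.5744 = 0.5432.
Shared true-score variance = 0.5432² = 0.2951 ≈ 0.295.

0.295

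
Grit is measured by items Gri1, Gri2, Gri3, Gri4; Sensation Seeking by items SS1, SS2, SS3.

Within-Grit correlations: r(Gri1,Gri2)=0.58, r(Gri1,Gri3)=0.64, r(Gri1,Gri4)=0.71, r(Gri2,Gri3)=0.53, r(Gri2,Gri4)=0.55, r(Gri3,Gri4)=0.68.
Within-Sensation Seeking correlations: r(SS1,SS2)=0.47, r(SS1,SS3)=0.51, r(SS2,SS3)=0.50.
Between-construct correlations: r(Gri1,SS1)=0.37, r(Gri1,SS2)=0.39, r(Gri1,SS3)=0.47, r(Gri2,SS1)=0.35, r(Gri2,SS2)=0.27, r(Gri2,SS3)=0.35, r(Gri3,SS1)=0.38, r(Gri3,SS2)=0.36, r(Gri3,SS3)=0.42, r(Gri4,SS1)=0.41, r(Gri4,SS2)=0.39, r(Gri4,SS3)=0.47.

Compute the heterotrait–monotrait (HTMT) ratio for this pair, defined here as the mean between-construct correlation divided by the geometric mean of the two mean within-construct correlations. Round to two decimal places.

0.70

Mean heterotrait r = 4.63/12 = 0.3858.
Mean within-Gri = 3.69/6 = 0.6150; mean within-SS = 1.48/3 = 0.4933.
Geometric mean = √(0.6150 × 0.4933) = 0.5508.
HTMT = 0.3858 / 0.5508 = 0.70.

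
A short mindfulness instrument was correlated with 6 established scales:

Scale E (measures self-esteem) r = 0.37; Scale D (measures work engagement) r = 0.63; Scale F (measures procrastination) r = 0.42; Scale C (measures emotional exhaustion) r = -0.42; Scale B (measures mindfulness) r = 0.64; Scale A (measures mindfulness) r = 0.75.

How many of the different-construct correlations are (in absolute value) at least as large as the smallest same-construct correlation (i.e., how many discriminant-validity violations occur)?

Convergent (same construct = mindfulness): Scale B, Scale A.
Smallest convergent = 0.64. Discriminant |r|: 0.37, 0.63, 0.42, 0.42; count ≥ 0.64 → 0.

0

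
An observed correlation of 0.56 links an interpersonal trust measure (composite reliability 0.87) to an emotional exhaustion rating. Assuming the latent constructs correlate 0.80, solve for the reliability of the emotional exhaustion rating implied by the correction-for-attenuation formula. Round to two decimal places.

r_true = r_obs / √(r_xx · r_yy) ⇒ 0.80 = 0.56 / √(0.87 · r_yy).
√(0.87 · r_yy) = 0.56 / 0.80 = 0.7000; 0.87 · r_yy = 0.4900; r_yy = 0.4900 / 0.87 ≈ 0.56.

0.56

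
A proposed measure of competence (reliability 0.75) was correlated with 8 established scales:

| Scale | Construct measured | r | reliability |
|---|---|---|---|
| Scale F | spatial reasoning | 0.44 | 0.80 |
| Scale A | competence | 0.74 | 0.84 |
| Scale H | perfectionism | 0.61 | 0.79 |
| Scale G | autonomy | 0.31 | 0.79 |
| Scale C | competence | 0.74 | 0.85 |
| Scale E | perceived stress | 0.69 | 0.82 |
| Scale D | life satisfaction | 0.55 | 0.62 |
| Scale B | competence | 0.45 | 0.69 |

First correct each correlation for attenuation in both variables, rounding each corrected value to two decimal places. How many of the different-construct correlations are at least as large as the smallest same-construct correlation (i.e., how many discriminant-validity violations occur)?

Disattenuated r (r / √(r_scale · r_new)):
  Scale F (disc): 0.44 / √(0.80·0.75) = 0.57
  Scale A (conv): 0.74 / √(0.84·0.75) = 0.93
  Scale H (disc): 0.61 / √(0.79·0.75) = 0.79
  Scale G (disc): 0.31 / √(0.79·0.75) = 0.40
  Scale C (conv): 0.74 / √(0.85·0.75) = 0.93
  Scale E (disc): 0.69 / √(0.82·0.75) = 0.88
  Scale D (disc): 0.55 / √(0.62·0.75) = 0.81
  Scale B (conv): 0.45 / √(0.69·0.75) = 0.63
Smallest convergent = 0.63. Discriminant values: 0.57, 0.79, 0.40, 0.88, 0.81; count ≥ 0.63 → 3.

3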